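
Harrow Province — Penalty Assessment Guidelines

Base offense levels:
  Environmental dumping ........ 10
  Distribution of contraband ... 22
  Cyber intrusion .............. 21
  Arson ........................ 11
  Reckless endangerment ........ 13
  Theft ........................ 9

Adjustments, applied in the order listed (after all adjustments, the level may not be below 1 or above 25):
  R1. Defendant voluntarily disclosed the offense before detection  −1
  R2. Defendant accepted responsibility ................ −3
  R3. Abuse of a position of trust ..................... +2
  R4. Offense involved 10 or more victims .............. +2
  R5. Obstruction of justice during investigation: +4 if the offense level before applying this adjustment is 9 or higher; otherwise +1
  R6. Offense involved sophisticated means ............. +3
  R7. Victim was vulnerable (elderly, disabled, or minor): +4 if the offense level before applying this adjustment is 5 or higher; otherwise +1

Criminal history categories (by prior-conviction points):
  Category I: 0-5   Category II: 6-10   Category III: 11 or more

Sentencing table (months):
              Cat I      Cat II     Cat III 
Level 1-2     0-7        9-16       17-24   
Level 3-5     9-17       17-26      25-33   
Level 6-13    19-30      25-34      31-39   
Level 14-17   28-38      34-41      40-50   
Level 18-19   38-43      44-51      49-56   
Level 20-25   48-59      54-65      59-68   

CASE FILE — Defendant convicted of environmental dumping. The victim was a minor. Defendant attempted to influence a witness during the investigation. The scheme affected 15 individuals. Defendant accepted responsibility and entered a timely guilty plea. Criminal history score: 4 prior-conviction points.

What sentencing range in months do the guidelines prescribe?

Base offense level for environmental dumping: 10.
R2 applies: 10 − 3 = 7.
R4 applies: 7 + 2 = 9.
R5 applies (level before this adjustment is 9 ≥ 9, so +4): 9 + 4 = 13.
R7 applies (level before this adjustment is 13 ≥ 5, so +4): 13 + 4 = 17.
Final offense level: 17.
Criminal history: 4 prior points → Category I (0-5).
Level 17 falls in the 14-17 band.
Grid: Level 14-17 × Category I = 28-38 months.

28-38 months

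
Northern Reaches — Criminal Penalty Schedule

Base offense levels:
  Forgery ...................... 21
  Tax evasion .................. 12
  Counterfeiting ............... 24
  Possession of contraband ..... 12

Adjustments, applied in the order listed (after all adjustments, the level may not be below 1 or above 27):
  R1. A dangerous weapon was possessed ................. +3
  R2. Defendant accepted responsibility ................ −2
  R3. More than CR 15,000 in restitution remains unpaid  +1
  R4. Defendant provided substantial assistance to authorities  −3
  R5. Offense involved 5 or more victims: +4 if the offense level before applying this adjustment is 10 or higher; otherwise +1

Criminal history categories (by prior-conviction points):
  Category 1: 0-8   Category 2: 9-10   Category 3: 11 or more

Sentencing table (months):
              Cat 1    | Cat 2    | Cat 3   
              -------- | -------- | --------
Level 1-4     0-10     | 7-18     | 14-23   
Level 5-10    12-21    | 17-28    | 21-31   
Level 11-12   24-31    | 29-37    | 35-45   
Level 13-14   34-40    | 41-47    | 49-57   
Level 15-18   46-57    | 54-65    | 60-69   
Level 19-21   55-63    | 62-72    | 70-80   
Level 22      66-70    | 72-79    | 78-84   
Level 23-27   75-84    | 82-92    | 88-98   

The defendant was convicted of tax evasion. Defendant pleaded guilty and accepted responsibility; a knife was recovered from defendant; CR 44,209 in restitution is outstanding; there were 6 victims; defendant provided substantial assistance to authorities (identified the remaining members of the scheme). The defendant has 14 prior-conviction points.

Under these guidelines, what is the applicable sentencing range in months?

60-69 months

Base offense level for tax evasion: 12.
R1 applies: 12 + 3 = 15.
R2 applies: 15 − 2 = 13.
R3 applies: 13 + 1 = 14.
R4 applies: 14 − 3 = 11.
R5 applies (level before this adjustment is 11 ≥ 10, so +4): 11 + 4 = 15.
Final offense level: 15.
Criminal history: 14 prior points → Category 3 (11+).
Level 15 falls in the 15-18 band.
Grid: Level 15-18 × Category 3 = 60-69 months.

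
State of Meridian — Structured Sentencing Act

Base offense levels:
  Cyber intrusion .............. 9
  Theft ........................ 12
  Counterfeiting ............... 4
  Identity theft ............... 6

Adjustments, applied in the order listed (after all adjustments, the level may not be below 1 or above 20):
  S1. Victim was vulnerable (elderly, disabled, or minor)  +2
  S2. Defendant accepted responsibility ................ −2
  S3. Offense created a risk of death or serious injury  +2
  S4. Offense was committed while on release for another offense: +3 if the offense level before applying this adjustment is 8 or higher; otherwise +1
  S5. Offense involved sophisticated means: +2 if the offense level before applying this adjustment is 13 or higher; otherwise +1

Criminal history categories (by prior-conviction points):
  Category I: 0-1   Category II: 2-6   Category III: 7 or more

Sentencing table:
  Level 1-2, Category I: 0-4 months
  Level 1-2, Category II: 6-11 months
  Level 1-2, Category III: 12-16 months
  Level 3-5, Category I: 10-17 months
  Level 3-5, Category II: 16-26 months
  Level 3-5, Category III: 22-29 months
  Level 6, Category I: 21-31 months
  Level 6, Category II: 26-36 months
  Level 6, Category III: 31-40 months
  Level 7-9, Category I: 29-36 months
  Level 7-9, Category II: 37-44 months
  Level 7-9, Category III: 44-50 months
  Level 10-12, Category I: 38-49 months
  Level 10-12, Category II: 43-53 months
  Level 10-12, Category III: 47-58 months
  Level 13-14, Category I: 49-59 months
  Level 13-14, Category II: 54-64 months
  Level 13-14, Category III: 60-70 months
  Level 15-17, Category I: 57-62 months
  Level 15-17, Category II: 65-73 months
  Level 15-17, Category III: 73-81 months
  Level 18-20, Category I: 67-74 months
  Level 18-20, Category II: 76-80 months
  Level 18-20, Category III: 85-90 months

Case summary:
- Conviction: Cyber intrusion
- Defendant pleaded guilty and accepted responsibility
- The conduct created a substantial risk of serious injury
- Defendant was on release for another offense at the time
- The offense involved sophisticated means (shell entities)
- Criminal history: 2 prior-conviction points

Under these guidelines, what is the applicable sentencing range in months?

54-64 months

Base offense level for cyber intrusion: 9.
S2 applies: 9 − 2 = 7.
S3 applies: 7 + 2 = 9.
S4 applies (level before this adjustment is 9 ≥ 8, so +3): 9 + 3 = 12.
S5 applies (level before this adjustment is 12 < 13, so +1): 12 + 1 = 13.
Final offense level: 13.
Criminal history: 2 prior points → Category II (2-6).
Level 13 falls in the 13-14 band.
Grid: Level 13-14 × Category II = 54-64 months.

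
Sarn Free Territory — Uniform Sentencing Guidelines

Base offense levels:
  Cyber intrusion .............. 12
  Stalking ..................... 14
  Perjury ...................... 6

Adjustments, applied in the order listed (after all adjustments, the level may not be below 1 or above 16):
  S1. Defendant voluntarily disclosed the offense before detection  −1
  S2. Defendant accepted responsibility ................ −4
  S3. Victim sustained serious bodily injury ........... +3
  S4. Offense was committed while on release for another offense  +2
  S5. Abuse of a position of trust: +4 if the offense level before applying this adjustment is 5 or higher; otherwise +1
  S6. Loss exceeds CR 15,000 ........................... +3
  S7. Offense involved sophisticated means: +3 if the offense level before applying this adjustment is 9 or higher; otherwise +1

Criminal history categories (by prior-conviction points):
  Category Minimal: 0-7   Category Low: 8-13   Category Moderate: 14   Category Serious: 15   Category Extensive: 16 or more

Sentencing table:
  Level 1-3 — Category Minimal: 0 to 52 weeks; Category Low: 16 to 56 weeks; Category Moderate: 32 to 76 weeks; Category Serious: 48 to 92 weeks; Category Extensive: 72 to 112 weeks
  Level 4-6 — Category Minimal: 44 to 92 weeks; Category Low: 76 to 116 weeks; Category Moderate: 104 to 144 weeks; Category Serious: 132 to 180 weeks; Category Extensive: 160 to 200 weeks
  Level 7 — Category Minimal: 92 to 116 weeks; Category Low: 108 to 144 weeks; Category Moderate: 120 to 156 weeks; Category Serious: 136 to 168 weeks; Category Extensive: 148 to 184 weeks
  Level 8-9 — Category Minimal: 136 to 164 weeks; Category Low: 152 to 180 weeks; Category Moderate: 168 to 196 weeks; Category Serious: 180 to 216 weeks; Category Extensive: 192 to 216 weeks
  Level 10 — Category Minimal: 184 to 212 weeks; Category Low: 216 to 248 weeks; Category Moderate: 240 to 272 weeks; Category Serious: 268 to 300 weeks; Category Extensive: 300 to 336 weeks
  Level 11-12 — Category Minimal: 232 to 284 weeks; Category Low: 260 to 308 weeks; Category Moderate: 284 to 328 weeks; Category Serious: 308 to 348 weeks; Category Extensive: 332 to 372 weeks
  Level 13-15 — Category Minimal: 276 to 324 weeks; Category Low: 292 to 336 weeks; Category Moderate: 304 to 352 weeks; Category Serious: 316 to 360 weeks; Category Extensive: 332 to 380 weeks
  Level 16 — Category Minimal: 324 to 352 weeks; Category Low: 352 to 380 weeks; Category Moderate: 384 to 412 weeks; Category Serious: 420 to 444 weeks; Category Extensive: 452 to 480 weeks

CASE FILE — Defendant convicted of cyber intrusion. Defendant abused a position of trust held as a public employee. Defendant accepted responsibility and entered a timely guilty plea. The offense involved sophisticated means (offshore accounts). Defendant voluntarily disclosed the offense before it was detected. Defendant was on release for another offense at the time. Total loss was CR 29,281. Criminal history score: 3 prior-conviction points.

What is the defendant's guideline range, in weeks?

Base offense level for cyber intrusion: 12.
S1 applies: 12 − 1 = 11.
S2 applies: 11 − 4 = 7.
S4 applies: 7 + 2 = 9.
S5 applies (level before this adjustment is 9 ≥ 5, so +4): 9 + 4 = 13.
S6 applies: 13 + 3 = 16.
S7 applies (level before this adjustment is 16 ≥ 9, so +3): 16 + 3 = 19.
Level 19 exceeds the maximum of 16; capped at 16.
Final offense level: 16.
Criminal history: 3 prior points → Category Minimal (0-7).
Level 16 falls in the 16 band.
Grid: Level 16 × Category Minimal = 324-352 weeks.

324-352 weeks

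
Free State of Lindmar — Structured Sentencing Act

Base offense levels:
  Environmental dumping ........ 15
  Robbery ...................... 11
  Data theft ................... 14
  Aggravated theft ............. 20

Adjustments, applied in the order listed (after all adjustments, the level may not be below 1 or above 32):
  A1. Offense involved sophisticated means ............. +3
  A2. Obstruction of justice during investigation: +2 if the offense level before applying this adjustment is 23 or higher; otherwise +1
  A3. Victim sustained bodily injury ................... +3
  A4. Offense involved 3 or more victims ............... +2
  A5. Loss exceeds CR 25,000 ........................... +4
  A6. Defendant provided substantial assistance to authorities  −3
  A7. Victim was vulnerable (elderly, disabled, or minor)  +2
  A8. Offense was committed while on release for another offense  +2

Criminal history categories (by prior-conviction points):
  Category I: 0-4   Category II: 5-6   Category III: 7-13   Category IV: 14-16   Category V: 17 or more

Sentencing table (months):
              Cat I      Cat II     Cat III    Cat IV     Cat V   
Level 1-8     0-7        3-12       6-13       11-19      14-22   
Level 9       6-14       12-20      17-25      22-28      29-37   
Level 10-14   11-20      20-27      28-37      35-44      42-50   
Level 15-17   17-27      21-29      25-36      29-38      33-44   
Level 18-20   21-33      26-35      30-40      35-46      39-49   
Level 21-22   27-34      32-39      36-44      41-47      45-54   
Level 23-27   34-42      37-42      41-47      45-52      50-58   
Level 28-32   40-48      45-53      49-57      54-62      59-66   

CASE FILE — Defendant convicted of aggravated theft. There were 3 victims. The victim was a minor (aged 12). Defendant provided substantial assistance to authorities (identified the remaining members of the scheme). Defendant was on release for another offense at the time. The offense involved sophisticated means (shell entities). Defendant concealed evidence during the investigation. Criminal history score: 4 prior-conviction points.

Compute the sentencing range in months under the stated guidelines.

Base offense level for aggravated theft: 20.
A1 applies: 20 + 3 = 23.
A2 applies (level before this adjustment is 23 ≥ 23, so +2): 23 + 2 = 25.
A4 applies: 25 + 2 = 27.
A6 applies: 27 − 3 = 24.
A7 applies: 24 + 2 = 26.
A8 applies: 26 + 2 = 28.
Final offense level: 28.
Criminal history: 4 prior points → Category I (0-4).
Level 28 falls in the 28-32 band.
Grid: Level 28-32 × Category I = 40-48 months.

40-48 months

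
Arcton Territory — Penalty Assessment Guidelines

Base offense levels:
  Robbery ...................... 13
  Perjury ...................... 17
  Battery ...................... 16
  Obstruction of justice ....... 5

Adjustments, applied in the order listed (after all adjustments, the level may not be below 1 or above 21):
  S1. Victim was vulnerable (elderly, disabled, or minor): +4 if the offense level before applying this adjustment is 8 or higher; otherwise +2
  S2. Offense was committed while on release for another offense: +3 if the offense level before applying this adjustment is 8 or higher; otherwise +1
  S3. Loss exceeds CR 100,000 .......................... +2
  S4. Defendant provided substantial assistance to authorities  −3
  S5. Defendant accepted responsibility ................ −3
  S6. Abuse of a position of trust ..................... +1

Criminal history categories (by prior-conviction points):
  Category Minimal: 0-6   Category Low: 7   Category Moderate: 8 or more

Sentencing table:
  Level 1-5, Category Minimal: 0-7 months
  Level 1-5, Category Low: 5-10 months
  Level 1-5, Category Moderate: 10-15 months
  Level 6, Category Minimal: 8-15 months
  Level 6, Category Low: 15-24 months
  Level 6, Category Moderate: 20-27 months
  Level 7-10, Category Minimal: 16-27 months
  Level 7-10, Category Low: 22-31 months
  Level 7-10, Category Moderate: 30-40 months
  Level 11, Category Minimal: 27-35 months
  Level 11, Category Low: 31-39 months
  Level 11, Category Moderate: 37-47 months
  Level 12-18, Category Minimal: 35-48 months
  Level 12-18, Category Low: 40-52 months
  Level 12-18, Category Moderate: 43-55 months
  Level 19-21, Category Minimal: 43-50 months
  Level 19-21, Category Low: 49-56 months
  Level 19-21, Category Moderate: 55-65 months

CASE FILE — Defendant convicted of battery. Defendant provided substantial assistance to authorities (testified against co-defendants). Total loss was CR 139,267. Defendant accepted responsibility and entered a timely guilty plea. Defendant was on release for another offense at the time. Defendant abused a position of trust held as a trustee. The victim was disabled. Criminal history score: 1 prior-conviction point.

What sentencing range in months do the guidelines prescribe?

43-50 months

Base offense level for battery: 16.
S1 applies (level before this adjustment is 16 ≥ 8, so +4): 16 + 4 = 20.
S2 applies (level before this adjustment is 20 ≥ 8, so +3): 20 + 3 = 23.
S3 applies: 23 + 2 = 25.
S4 applies: 25 − 3 = 22.
S5 applies: 22 − 3 = 19.
S6 applies: 19 + 1 = 20.
Final offense level: 20.
Criminal history: 1 prior point → Category Minimal (0-6).
Level 20 falls in the 19-21 band.
Grid: Level 19-21 × Category Minimal = 43-50 months.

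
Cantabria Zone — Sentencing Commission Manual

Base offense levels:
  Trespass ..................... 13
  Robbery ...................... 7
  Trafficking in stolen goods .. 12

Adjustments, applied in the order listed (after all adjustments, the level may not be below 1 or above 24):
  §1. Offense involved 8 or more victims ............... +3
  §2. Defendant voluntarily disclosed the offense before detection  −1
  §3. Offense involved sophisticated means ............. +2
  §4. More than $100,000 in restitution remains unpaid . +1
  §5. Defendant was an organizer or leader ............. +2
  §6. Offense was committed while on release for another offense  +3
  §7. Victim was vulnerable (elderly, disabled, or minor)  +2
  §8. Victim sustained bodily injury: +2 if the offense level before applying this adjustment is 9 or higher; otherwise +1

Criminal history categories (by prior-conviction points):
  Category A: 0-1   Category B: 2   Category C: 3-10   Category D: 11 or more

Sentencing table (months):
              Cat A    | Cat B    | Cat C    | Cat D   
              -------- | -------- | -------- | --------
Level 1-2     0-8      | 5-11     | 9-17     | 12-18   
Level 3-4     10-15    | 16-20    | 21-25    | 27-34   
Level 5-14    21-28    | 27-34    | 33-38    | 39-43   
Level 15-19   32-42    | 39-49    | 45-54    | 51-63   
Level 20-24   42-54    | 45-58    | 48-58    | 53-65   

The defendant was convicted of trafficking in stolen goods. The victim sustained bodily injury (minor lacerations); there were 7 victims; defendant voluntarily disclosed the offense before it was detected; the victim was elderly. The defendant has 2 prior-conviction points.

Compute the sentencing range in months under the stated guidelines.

39-49 months

Base offense level for trafficking in stolen goods: 12.
§2 applies: 12 − 1 = 11.
§3 does not apply.
§5 does not apply.
§6 does not apply.
§7 applies: 11 + 2 = 13.
§8 applies (level before this adjustment is 13 ≥ 9, so +2): 13 + 2 = 15.
Final offense level: 15.
Criminal history: 2 prior points → Category B (2).
Level 15 falls in the 15-19 band.
Grid: Level 15-19 × Category B = 39-49 months.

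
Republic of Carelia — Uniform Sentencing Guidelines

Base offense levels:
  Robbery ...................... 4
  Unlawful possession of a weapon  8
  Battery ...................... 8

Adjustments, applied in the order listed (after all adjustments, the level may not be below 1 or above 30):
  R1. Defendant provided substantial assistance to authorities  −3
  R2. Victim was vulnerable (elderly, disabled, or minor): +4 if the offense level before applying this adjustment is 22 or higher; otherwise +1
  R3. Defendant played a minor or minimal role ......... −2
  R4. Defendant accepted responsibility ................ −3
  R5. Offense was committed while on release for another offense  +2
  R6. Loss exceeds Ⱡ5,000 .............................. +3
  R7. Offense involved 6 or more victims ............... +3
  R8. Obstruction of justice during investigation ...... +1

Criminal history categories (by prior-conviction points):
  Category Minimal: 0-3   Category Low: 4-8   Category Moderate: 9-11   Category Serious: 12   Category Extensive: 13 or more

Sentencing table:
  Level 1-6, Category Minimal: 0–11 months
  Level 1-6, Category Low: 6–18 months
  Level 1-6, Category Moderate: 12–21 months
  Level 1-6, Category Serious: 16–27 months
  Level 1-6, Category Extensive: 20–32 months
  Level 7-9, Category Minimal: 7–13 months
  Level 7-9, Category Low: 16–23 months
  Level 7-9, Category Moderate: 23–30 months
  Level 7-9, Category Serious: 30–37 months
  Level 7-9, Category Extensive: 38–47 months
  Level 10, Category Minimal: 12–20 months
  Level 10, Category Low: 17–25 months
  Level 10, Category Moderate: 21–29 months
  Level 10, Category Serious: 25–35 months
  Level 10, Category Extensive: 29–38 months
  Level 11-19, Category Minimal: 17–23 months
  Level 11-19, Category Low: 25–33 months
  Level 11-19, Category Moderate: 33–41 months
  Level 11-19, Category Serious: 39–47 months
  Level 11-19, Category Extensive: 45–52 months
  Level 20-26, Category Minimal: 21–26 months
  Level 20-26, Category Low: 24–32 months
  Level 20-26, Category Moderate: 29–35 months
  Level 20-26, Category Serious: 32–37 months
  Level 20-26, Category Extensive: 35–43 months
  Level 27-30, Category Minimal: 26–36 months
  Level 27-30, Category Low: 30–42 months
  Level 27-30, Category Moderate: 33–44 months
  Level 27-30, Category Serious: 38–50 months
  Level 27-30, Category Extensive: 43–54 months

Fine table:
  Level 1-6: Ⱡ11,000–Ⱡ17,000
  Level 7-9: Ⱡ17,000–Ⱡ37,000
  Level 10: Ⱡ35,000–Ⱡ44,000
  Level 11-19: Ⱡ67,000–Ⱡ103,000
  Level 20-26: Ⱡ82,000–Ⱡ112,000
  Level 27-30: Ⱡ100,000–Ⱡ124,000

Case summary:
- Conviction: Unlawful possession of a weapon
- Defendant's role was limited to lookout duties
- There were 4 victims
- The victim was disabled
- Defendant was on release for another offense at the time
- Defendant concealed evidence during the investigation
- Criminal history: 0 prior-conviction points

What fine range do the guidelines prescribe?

Base offense level for unlawful possession of a weapon: 8.
R1 does not apply.
R2 applies (level before this adjustment is 8 < 22, so +1): 8 + 1 = 9.
R3 applies: 9 − 2 = 7.
R5 applies: 7 + 2 = 9.
R8 applies: 9 + 1 = 10.
Final offense level: 10.
Level 10 falls in the 10 band.
Fine table: Level 10 → Ⱡ35,000–Ⱡ44,000.

Ⱡ35,000–Ⱡ44,000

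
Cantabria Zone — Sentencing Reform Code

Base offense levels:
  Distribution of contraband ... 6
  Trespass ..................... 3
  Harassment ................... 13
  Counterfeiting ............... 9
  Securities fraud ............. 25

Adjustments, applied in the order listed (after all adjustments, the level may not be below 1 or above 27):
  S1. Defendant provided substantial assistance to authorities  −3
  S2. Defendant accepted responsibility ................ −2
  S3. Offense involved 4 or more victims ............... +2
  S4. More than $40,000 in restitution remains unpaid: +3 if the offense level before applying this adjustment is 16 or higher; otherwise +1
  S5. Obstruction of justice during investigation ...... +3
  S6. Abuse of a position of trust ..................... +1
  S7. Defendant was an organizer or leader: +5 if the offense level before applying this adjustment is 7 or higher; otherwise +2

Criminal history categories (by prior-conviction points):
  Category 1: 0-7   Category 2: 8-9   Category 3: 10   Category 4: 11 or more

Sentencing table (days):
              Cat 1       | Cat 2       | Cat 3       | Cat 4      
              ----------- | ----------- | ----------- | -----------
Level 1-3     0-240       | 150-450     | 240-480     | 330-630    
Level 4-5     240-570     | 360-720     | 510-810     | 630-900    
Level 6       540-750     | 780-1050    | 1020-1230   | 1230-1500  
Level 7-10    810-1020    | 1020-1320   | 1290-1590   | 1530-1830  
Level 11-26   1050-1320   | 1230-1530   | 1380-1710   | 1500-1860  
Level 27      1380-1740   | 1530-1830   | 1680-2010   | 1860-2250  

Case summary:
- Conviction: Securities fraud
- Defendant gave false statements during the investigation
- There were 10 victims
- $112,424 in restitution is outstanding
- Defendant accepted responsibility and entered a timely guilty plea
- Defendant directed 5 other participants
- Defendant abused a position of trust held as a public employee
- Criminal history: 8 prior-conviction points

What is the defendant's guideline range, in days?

Base offense level for securities fraud: 25.
S1 does not apply.
S2 applies: 25 − 2 = 23.
S3 applies: 23 + 2 = 25.
S4 applies (level before this adjustment is 25 ≥ 16, so +3): 25 + 3 = 28.
S5 applies: 28 + 3 = 31.
S6 applies: 31 + 1 = 32.
S7 applies (level before this adjustment is 32 ≥ 7, so +5): 32 + 5 = 37.
Level 37 exceeds the maximum of 27; capped at 27.
Final offense level: 27.
Criminal history: 8 prior points → Category 2 (8-9).
Level 27 falls in the 27 band.
Grid: Level 27 × Category 2 = 1530-1830 days.

1530-1830 days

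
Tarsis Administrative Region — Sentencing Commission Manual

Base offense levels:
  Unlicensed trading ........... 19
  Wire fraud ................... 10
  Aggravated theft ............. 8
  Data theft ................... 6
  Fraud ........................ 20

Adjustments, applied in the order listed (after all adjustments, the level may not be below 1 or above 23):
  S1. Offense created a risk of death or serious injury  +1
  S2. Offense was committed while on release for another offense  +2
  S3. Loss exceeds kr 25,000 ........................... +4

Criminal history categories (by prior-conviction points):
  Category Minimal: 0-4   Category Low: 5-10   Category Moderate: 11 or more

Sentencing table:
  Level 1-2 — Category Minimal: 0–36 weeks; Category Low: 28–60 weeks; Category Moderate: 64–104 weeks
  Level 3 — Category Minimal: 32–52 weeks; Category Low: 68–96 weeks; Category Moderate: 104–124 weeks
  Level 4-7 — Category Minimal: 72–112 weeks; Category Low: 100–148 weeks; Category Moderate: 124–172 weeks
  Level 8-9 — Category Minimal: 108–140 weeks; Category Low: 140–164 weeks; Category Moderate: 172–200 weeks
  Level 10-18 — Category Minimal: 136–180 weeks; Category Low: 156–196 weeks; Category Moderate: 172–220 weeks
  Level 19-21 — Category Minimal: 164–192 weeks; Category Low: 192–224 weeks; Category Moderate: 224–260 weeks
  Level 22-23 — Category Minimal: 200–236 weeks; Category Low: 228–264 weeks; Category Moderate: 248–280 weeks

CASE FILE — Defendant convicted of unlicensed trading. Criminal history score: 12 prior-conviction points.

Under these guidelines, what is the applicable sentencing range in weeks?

Base offense level for unlicensed trading: 19.
Final offense level: 19.
Criminal history: 12 prior points → Category Moderate (11+).
Level 19 falls in the 19-21 band.
Grid: Level 19-21 × Category Moderate = 224-260 weeks.

224-260 weeks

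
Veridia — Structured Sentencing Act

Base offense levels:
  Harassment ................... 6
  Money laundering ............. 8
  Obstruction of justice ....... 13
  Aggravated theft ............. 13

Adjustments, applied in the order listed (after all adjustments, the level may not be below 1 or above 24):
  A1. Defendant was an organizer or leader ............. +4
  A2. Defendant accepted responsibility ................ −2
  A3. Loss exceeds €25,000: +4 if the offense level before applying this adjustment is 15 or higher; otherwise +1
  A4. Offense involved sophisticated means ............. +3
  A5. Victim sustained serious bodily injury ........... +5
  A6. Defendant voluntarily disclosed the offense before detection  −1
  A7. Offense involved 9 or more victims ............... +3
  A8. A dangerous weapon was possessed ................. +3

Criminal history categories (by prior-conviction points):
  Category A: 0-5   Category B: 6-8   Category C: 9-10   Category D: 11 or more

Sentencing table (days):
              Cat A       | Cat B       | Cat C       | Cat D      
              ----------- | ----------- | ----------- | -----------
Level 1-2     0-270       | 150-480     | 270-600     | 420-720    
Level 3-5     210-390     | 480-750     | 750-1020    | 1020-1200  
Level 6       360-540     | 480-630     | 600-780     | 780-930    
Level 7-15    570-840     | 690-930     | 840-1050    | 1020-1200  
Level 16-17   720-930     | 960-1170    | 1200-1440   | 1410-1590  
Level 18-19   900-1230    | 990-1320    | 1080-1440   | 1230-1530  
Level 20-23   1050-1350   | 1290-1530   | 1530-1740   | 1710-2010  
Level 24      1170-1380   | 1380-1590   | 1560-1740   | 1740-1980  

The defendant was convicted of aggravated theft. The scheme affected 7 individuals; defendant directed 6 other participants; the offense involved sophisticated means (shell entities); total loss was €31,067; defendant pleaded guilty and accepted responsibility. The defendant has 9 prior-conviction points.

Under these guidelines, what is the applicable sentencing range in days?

1530-1740 days

Base offense level for aggravated theft: 13.
A1 applies: 13 + 4 = 17.
A2 applies: 17 − 2 = 15.
A3 applies (level before this adjustment is 15 ≥ 15, so +4): 15 + 4 = 19.
A4 applies: 19 + 3 = 22.
A7 does not apply.
Final offense level: 22.
Criminal history: 9 prior points → Category C (9-10).
Level 22 falls in the 20-23 band.
Grid: Level 20-23 × Category C = 1530-1740 days.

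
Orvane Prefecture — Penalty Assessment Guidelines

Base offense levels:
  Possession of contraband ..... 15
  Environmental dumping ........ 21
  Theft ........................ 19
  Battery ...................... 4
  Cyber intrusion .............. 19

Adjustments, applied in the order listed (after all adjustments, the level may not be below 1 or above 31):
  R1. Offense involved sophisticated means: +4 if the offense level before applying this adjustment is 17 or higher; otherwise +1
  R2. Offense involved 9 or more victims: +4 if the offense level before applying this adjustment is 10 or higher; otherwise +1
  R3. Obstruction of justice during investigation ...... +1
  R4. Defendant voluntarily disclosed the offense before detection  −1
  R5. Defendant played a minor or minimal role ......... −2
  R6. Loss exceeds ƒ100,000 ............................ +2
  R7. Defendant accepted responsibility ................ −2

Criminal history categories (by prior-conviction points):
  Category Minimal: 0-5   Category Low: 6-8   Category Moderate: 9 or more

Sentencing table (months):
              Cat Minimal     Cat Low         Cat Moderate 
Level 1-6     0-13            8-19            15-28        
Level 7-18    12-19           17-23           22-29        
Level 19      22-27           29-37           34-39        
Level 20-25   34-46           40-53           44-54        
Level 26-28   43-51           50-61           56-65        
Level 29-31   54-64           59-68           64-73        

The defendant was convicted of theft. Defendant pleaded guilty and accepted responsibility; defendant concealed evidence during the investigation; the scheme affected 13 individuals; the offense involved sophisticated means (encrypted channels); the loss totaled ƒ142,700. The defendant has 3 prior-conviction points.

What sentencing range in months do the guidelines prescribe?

Base offense level for theft: 19.
R1 applies (level before this adjustment is 19 ≥ 17, so +4): 19 + 4 = 23.
R2 applies (level before this adjustment is 23 ≥ 10, so +4): 23 + 4 = 27.
R3 applies: 27 + 1 = 28.
R4 does not apply.
R5 does not apply.
R6 applies: 28 + 2 = 30.
R7 applies: 30 − 2 = 28.
Final offense level: 28.
Criminal history: 3 prior points → Category Minimal (0-5).
Level 28 falls in the 26-28 band.
Grid: Level 26-28 × Category Minimal = 43-51 months.

43-51 months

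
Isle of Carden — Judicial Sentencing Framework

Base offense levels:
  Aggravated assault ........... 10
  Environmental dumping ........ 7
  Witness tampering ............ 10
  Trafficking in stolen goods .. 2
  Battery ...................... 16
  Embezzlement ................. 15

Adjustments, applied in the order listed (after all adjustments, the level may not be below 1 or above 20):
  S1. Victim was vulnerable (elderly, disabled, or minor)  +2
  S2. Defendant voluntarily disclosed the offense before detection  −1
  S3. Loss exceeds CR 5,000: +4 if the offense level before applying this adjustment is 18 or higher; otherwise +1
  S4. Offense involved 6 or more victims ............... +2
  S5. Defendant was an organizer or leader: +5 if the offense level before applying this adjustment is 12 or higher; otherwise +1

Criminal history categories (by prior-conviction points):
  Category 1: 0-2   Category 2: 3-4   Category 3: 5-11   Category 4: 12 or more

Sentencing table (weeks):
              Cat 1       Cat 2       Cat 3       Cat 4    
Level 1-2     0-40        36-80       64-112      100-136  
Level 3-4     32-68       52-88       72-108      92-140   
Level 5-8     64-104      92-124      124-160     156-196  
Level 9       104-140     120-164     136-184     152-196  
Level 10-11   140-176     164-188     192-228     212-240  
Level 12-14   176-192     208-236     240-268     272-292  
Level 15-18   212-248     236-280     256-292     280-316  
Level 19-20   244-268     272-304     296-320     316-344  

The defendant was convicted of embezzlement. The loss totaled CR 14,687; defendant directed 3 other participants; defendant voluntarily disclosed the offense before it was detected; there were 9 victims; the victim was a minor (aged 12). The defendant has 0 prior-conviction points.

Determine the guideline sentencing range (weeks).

Base offense level for embezzlement: 15.
S1 applies: 15 + 2 = 17.
S2 applies: 17 − 1 = 16.
S3 applies (level before this adjustment is 16 < 18, so +1): 16 + 1 = 17.
S4 applies: 17 + 2 = 19.
S5 applies (level before this adjustment is 19 ≥ 12, so +5): 19 + 5 = 24.
Level 24 exceeds the maximum of 20; capped at 20.
Final offense level: 20.
Criminal history: 0 prior points → Category 1 (0-2).
Level 20 falls in the 19-20 band.
Grid: Level 19-20 × Category 1 = 244-268 weeks.

244-268 weeks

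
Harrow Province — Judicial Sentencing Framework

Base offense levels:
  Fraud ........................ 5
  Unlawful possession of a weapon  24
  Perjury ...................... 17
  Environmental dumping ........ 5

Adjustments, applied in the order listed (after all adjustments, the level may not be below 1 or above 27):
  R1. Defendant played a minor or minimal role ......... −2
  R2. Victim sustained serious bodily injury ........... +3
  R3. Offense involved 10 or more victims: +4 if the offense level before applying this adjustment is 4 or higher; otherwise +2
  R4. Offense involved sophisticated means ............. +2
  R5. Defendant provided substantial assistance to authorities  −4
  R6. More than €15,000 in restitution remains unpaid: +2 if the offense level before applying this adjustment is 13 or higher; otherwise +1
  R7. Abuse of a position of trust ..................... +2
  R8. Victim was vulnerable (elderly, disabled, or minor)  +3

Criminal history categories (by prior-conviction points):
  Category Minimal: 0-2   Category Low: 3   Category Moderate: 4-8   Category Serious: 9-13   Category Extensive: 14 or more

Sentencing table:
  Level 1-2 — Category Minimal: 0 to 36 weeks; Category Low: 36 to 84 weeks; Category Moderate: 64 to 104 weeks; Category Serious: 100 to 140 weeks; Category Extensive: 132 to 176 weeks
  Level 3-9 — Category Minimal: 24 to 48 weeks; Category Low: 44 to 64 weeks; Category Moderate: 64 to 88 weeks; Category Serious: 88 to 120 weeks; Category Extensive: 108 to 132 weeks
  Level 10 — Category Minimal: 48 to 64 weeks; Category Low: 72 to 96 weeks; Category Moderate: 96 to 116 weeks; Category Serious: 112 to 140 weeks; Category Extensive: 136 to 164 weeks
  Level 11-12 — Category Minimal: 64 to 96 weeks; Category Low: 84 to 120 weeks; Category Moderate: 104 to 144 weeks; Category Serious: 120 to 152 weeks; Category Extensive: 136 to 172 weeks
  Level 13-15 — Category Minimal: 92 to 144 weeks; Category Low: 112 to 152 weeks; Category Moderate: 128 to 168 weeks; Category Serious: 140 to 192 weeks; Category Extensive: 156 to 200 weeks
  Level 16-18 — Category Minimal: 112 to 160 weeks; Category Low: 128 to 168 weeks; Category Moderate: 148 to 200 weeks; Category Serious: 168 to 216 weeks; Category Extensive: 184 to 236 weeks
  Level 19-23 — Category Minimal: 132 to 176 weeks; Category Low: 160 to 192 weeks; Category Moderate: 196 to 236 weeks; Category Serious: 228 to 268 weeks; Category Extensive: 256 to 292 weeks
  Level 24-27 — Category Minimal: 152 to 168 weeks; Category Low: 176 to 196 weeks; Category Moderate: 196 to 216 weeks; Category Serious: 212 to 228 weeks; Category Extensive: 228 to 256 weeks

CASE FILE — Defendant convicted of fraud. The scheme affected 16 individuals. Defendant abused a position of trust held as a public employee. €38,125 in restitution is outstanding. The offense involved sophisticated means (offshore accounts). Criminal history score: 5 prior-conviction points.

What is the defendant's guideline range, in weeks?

128-168 weeks

Base offense level for fraud: 5.
R3 applies (level before this adjustment is 5 ≥ 4, so +4): 5 + 4 = 9.
R4 applies: 9 + 2 = 11.
R6 applies (level before this adjustment is 11 < 13, so +1): 11 + 1 = 12.
R7 applies: 12 + 2 = 14.
R8 does not apply.
Final offense level: 14.
Criminal history: 5 prior points → Category Moderate (4-8).
Level 14 falls in the 13-15 band.
Grid: Level 13-15 × Category Moderate = 128-168 weeks.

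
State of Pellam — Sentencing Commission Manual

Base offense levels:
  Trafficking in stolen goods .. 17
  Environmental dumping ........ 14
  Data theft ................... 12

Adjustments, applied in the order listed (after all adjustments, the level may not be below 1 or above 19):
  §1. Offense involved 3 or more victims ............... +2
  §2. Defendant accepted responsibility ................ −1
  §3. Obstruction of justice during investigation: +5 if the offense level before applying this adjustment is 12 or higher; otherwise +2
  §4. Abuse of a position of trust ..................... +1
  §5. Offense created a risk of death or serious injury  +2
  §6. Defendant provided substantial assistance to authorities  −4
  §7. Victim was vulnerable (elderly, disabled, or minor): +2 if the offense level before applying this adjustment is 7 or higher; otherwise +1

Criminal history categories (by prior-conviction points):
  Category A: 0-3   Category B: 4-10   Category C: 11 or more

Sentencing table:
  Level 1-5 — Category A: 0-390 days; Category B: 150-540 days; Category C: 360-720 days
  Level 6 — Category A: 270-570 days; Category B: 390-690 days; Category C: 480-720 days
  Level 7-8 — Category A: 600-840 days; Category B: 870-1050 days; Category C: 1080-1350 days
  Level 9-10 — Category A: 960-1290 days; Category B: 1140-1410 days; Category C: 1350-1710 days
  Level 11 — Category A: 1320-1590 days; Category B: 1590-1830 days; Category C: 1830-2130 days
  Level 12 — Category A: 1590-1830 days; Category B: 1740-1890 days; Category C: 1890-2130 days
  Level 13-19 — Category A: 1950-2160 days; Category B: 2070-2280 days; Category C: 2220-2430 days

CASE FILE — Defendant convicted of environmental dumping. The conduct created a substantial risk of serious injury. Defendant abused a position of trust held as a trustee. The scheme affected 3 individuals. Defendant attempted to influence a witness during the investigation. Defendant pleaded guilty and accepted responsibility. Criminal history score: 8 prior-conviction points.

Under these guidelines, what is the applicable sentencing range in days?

2070-2280 days

Base offense level for environmental dumping: 14.
§1 applies: 14 + 2 = 16.
§2 applies: 16 − 1 = 15.
§3 applies (level before this adjustment is 15 ≥ 12, so +5): 15 + 5 = 20.
§4 applies: 20 + 1 = 21.
§5 applies: 21 + 2 = 23.
§7 does not apply.
Level 23 exceeds the maximum of 19; capped at 19.
Final offense level: 19.
Criminal history: 8 prior points → Category B (4-10).
Level 19 falls in the 13-19 band.
Grid: Level 13-19 × Category B = 2070-2280 days.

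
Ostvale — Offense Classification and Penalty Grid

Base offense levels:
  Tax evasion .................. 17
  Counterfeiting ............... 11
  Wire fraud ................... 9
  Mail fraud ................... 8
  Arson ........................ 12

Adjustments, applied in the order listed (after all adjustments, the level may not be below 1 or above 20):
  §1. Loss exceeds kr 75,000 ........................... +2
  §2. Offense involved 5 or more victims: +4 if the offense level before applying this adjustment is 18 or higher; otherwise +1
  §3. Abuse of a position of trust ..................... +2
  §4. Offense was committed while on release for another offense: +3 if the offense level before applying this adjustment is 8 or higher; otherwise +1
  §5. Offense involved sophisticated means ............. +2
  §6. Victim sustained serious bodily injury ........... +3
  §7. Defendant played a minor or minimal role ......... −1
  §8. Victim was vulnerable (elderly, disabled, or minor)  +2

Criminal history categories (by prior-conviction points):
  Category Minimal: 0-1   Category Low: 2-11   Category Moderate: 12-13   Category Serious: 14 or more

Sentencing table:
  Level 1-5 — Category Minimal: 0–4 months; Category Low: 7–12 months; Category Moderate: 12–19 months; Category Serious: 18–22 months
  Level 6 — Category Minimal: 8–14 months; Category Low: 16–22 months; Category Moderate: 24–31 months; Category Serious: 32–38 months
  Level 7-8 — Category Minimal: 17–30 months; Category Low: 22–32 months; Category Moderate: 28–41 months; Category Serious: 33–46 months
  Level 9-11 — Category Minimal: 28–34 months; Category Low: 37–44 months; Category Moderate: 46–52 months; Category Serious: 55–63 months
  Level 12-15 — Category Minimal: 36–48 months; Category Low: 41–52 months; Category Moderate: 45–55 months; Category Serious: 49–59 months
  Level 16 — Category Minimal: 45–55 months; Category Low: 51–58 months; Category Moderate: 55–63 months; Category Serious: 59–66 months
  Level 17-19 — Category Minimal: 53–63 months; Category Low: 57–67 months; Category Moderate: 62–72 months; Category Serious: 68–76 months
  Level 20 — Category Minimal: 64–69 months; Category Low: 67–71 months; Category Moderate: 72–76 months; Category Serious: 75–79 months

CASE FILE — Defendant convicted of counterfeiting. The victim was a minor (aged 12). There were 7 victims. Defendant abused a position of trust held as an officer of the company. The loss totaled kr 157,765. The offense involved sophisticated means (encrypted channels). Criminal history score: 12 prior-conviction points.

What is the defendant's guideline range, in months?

72-76 months

Base offense level for counterfeiting: 11.
§1 applies: 11 + 2 = 13.
§2 applies (level before this adjustment is 13 < 18, so +1): 13 + 1 = 14.
§3 applies: 14 + 2 = 16.
§5 applies: 16 + 2 = 18.
§8 applies: 18 + 2 = 20.
Final offense level: 20.
Criminal history: 12 prior points → Category Moderate (12-13).
Level 20 falls in the 20 band.
Grid: Level 20 × Category Moderate = 72-76 months.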